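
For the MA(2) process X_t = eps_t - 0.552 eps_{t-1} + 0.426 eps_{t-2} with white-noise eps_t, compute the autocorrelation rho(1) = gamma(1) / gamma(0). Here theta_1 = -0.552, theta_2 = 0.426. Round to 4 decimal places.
\rho(1) = -0.5296

For an MA(q) process with theta_0 = 1, the autocovariance is
  gamma(k) = sigma^2 * sum_{i=0..q-k} theta_i * theta_{i+k},
and rho(k) = gamma(k) / gamma(0). Sigma^2 cancels.
  numerator   = (1)*(-0.552) + (-0.552)*(0.426) = -0.787152.
  denominator = (1)^2 + (-0.552)^2 + (0.426)^2 = 1.48618.
  rho(1) = -0.787152 / 1.48618 = -0.5296.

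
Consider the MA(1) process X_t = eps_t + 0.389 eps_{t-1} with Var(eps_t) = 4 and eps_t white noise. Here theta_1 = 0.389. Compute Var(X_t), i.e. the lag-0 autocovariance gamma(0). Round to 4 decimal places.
\gamma(0) = 4.6053

For an MA(q) process X_t = eps_t + sum_i theta_i eps_{t-i} with
Var(eps_t) = sigma^2, the variance is
  gamma(0) = sigma^2 * (1 + sum_i theta_i^2).
  sum_i theta_i^2 = (0.389)^2 = 0.151321.
  gamma(0) = 4 * (1 + 0.151321) = 4 * 1.151321 = 4.605284, which rounds to 4.6053.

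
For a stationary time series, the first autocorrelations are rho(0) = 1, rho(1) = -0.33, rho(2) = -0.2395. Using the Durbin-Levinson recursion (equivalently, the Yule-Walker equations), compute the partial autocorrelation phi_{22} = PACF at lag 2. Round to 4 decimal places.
\phi_{22} = -0.3910

The PACF at lag k is phi_{kk}, the last component of the solution
to the Yule-Walker system G_k phi = r_k where
  (G_k)_{ij} = rho(|i - j|), (r_k)_i = rho(i), i,j = 1..k.
Equivalently, Durbin-Levinson gives phi_{kk} iteratively:
  phi_{11} = rho(1)
  phi_{kk} = [rho(k) - sum_{j=1..k-1} phi_{k-1,j} rho(k-j)]
            / [1 - sum_{j=1..k-1} phi_{k-1,j} rho(j)],
  phi_{k,j} = phi_{k-1,j} - phi_{kk} phi_{k-1,k-j},  j = 1..k-1.
Step k = 1:
  phi_11 = rho(1) = -0.33.
Step k = 2:
  phi_22 = [rho(2) - phi_11 rho(1)] / [1 - phi_11 rho(1)] = [-0.2395 - (-0.33)(-0.33)] / [1 - (-0.33)(-0.33)]
         = -0.3484 / 0.8911 = -0.391.
Therefore phi_{22} = -0.3910.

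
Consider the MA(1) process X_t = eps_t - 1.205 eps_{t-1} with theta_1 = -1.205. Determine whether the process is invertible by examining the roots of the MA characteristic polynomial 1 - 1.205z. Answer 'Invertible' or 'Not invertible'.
\text{Not invertible}

The MA(q) characteristic polynomial is P(z) = 1 - 1.205z.
Invertibility requires all roots to lie outside the unit circle, i.e. |z| > 1 for every root.
This is linear in z: 1 + (-1.205) z = 0  =>  z = -1/(-1.205) = 0.829876,  |z| = 0.829876.
Moduli of all roots: 0.8299.
All moduli strictly greater than 1? No.
Verdict: Not invertible.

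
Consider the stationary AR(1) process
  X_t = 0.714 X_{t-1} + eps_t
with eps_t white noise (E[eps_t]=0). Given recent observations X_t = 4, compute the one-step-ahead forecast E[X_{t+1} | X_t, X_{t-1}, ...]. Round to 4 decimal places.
E[X_{t+1} \mid \mathcal F_t] = 2.8560

For an AR(p) model X_t = c + sum_i phi_i X_{t-i} + eps_t, the
one-step-ahead conditional mean is
  E[X_{t+1} | X_t, ...] = c + sum_i phi_i X_{t+1-i}.
Substitute known values:
  E[X_{t+1} | ...] = (0.714) * (4)
                   = 2.8560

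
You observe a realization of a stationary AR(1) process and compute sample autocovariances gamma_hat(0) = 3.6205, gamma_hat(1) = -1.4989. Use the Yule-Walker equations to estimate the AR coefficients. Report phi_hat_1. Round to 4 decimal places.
\hat\phi_{1} = -0.4140

The Yule-Walker equations for an AR(p) process read, in matrix form,
  Gamma_p phi = r_p,   with   (Gamma_p)_{ij} = gamma(|i - j|),
                       (r_p)_i = gamma(i),   i,j = 1..p.
Substitute the sample gammas (Toeplitz matrix and right-hand side of size 1):
  Gamma_p = [[3.6205]]
  r_p     = [-1.4989]
With p = 1 this is the single equation gamma(0) phi_1 = gamma(1):
  phi_hat_1 = gamma(1) / gamma(0) = -1.4989 / 3.6205 = -0.4140.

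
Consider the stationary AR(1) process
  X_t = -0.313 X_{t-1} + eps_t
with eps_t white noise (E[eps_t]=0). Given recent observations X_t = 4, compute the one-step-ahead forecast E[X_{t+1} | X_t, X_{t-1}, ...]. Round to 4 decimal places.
E[X_{t+1} \mid \mathcal F_t] = -1.2520

For an AR(p) model X_t = c + sum_i phi_i X_{t-i} + eps_t, the
one-step-ahead conditional mean is
  E[X_{t+1} | X_t, ...] = c + sum_i phi_i X_{t+1-i}.
Substitute known values:
  E[X_{t+1} | ...] = (-0.313) * (4)
                   = -1.2520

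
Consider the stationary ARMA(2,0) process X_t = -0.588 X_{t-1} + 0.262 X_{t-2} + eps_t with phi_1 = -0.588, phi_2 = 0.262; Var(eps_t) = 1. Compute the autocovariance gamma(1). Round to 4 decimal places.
\gamma(1) = -2.3425

Multiply the model equation by X_{t-k} and take expectations. With theta_0 = psi_0 = 1 and psi_j the MA(infinity) weights, this gives
  gamma(k) - sum_i phi_i gamma(k-i) = c_k,
  c_k = sigma^2 * sum_{j=k..q} theta_j psi_{j-k}   (c_k = 0 for k > q),
using gamma(-m) = gamma(m).
Pure AR (q = 0): c_0 = sigma^2 = 1, c_k = 0 for k >= 1.
Equations for k = 0, 1, 2 (AR order 2, c_2 = 0):
  (E0) gamma(0) = phi_1 gamma(1) + phi_2 gamma(2) + c_0
  (E1) gamma(1) = phi_1 gamma(0) + phi_2 gamma(1) + c_1
  (E2) gamma(2) = phi_1 gamma(1) + phi_2 gamma(0)
From (E1): gamma(1) = A gamma(0) + B with
  A = phi_1 / (1 - phi_2) = -0.588 / 0.738 = -0.796748,   B = c_1 / (1 - phi_2) = 0 / 0.738 = 0.
Insert (E2) into (E0): gamma(0) (1 - phi_2^2) = phi_1 (1 + phi_2) gamma(1) + c_0.
  phi_1 (1 + phi_2) = (-0.588)(1.262) = -0.742056,   1 - phi_2^2 = 0.931356.
Replace gamma(1) by A gamma(0) + B and collect gamma(0):
  gamma(0) [0.931356 - (-0.742056)(-0.796748)] = c_0 = 1
  gamma(0) * 0.340124 = 1
  gamma(0) = 1 / 0.340124 = 2.940101.
  gamma(1) = A gamma(0) = (-0.796748)(2.940101) = -2.342519.
Therefore gamma(1) = -2.3425 (to 4 decimal places).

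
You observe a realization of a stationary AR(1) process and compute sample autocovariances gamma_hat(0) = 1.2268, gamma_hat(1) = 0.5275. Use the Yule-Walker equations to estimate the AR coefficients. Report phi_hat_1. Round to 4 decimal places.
\hat\phi_{1} = 0.4300

The Yule-Walker equations for an AR(p) process read, in matrix form,
  Gamma_p phi = r_p,   with   (Gamma_p)_{ij} = gamma(|i - j|),
                       (r_p)_i = gamma(i),   i,j = 1..p.
Substitute the sample gammas (Toeplitz matrix and right-hand side of size 1):
  Gamma_p = [[1.2268]]
  r_p     = [0.5275]
With p = 1 this is the single equation gamma(0) phi_1 = gamma(1):
  phi_hat_1 = gamma(1) / gamma(0) = 0.5275 / 1.2268 = 0.4300.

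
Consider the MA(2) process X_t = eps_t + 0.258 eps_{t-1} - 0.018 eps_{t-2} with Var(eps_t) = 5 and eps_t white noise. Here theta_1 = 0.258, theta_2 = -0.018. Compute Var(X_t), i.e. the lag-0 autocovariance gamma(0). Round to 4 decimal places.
\gamma(0) = 5.3344

For an MA(q) process X_t = eps_t + sum_i theta_i eps_{t-i} with
Var(eps_t) = sigma^2, the variance is
  gamma(0) = sigma^2 * (1 + sum_i theta_i^2).
  sum_i theta_i^2 = (0.258)^2 + (-0.018)^2 = 0.066564 + 0.000324 = 0.066888.
  gamma(0) = 5 * (1 + 0.066888) = 5 * 1.066888 = 5.33444, which rounds to 5.3344.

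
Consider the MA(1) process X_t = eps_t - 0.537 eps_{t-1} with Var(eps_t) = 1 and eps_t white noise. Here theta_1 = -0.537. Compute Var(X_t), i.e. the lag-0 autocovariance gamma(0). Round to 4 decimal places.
\gamma(0) = 1.2884

For an MA(q) process X_t = eps_t + sum_i theta_i eps_{t-i} with
Var(eps_t) = sigma^2, the variance is
  gamma(0) = sigma^2 * (1 + sum_i theta_i^2).
  sum_i theta_i^2 = (-0.537)^2 = 0.288369.
  gamma(0) = 1 * (1 + 0.288369) = 1 * 1.288369 = 1.288369, which rounds to 1.2884.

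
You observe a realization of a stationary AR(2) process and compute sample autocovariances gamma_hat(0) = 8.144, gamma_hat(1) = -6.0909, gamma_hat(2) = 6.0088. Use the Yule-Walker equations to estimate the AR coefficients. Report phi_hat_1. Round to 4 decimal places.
\hat\phi_{1} = -0.4450

The Yule-Walker equations for an AR(p) process read, in matrix form,
  Gamma_p phi = r_p,   with   (Gamma_p)_{ij} = gamma(|i - j|),
                       (r_p)_i = gamma(i),   i,j = 1..p.
Substitute the sample gammas (Toeplitz matrix and right-hand side of size 2):
  Gamma_p = [[8.144, -6.0909], [-6.0909, 8.144]]
  r_p     = [-6.0909, 6.0088]
Written out:
  8.144 phi_1 - 6.0909 phi_2 = -6.0909
  -6.0909 phi_1 + 8.144 phi_2 = 6.0088
Solve by Cramer's rule:
  det = gamma(0)^2 - gamma(1)^2 = (8.144)^2 - (-6.0909)^2 = 66.324736 - 37.09906281 = 29.22567319
  phi_hat_1 = [gamma(1) gamma(0) - gamma(1) gamma(2)] / det = [(-6.0909)(8.144) - (-6.0909)(6.0088)] / 29.22567319 = -13.00528968 / 29.22567319 = -0.445
  phi_hat_2 = [gamma(0) gamma(2) - gamma(1)^2] / det = [(8.144)(6.0088) - (-6.0909)^2] / 29.22567319 = 11.83660439 / 29.22567319 = 0.405
So phi_hat = [-0.4450, 0.4050].
Therefore phi_hat_1 = -0.4450.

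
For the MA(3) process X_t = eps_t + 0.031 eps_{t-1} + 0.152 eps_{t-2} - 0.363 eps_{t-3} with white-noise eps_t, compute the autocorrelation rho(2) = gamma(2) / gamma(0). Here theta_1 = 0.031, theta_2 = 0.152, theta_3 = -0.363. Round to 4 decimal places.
\rho(2) = 0.1218

For an MA(q) process with theta_0 = 1, the autocovariance is
  gamma(k) = sigma^2 * sum_{i=0..q-k} theta_i * theta_{i+k},
and rho(k) = gamma(k) / gamma(0). Sigma^2 cancels.
  numerator   = (1)*(0.152) + (0.031)*(-0.363) = 0.140747.
  denominator = (1)^2 + (0.031)^2 + (0.152)^2 + (-0.363)^2 = 1.155834.
  rho(2) = 0.140747 / 1.155834 = 0.1218.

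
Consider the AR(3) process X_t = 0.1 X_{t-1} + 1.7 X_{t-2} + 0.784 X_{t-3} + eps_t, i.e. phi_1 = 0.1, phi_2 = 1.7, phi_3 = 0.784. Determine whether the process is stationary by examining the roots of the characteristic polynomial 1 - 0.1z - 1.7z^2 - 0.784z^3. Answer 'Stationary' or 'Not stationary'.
\text{Not stationary}

The AR(p) characteristic polynomial is P(z) = 1 - 0.1z - 1.7z^2 - 0.784z^3.
Stationarity requires all roots to lie outside the unit circle, i.e. |z| > 1 for every root.
Degree 3: look for a simple real root z0 first, then factor out (1 - z/z0) and solve the remaining quadratic.
Testing z0 = -1.25: P(-1.25) = 1 + (-0.1)(-1.25) + (-1.7)(-1.25)^2 + (-0.784)(-1.25)^3
  = 1 + (0.125) + (-2.65625) + (1.53125) = 0.  So z_0 = -1.25 is a root, |z_0| = 1.25.
Divide out the factor (1 + 0.8 z) = (1 - z/z0) (since 1/z0 = -0.8):
  P(z) = (1 + 0.8 z)(1 + (-0.9) z + (-0.98) z^2)
  [check: z-coef -0.9 - (-0.8) = -0.1; z^2-coef -0.98 - (-0.8)(-0.9) = -1.7; z^3-coef -(-0.8)(-0.98) = -0.784.]
Remaining roots from the quadratic factor 1 + (-0.9) z + (-0.98) z^2:
  Set 1 + (-0.9) z + (-0.98) z^2 = 0, i.e. a z^2 + b z + c = 0 with a = -0.98, b = -0.9, c = 1.
  Discriminant D = b^2 - 4ac = (-0.9)^2 - 4*(-0.98)*1 = 0.81 - (-3.92) = 4.73.
  D >= 0, so the roots are real: z = (-b +/- sqrt(D)) / (2a) = (0.9 +/- 2.174856) / (-1.96).
    z_1 = (0.9 + 2.174856) / (-1.96) = -1.5688,   |z_1| = 1.5688.
    z_2 = (0.9 - 2.174856) / (-1.96) = 0.6504,   |z_2| = 0.6504.
Moduli of all roots: 1.2500, 1.5688, 0.6504.
All moduli strictly greater than 1? No.
Verdict: Not stationary.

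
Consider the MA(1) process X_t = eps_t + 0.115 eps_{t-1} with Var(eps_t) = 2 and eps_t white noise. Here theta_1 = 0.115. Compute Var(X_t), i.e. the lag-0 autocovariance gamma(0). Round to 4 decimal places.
\gamma(0) = 2.0265

For an MA(q) process X_t = eps_t + sum_i theta_i eps_{t-i} with
Var(eps_t) = sigma^2, the variance is
  gamma(0) = sigma^2 * (1 + sum_i theta_i^2).
  sum_i theta_i^2 = (0.115)^2 = 0.013225.
  gamma(0) = 2 * (1 + 0.013225) = 2 * 1.013225 = 2.02645, which rounds to 2.0265.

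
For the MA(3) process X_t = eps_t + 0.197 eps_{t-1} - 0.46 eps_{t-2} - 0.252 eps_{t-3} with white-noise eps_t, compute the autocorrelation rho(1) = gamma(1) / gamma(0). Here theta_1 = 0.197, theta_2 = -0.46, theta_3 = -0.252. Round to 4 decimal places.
\rho(1) = 0.1692

For an MA(q) process with theta_0 = 1, the autocovariance is
  gamma(k) = sigma^2 * sum_{i=0..q-k} theta_i * theta_{i+k},
and rho(k) = gamma(k) / gamma(0). Sigma^2 cancels.
  numerator   = (1)*(0.197) + (0.197)*(-0.46) + (-0.46)*(-0.252) = 0.2223.
  denominator = (1)^2 + (0.197)^2 + (-0.46)^2 + (-0.252)^2 = 1.313913.
  rho(1) = 0.2223 / 1.313913 = 0.1692.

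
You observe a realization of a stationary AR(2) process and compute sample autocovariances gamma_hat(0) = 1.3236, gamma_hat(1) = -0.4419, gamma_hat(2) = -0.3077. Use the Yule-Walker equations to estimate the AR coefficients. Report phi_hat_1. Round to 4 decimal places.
\hat\phi_{1} = -0.4631

The Yule-Walker equations for an AR(p) process read, in matrix form,
  Gamma_p phi = r_p,   with   (Gamma_p)_{ij} = gamma(|i - j|),
                       (r_p)_i = gamma(i),   i,j = 1..p.
Substitute the sample gammas (Toeplitz matrix and right-hand side of size 2):
  Gamma_p = [[1.3236, -0.4419], [-0.4419, 1.3236]]
  r_p     = [-0.4419, -0.3077]
Written out:
  1.3236 phi_1 - 0.4419 phi_2 = -0.4419
  -0.4419 phi_1 + 1.3236 phi_2 = -0.3077
Solve by Cramer's rule:
  det = gamma(0)^2 - gamma(1)^2 = (1.3236)^2 - (-0.4419)^2 = 1.75191696 - 0.19527561 = 1.55664135
  phi_hat_1 = [gamma(1) gamma(0) - gamma(1) gamma(2)] / det = [(-0.4419)(1.3236) - (-0.4419)(-0.3077)] / 1.55664135 = -0.72087147 / 1.55664135 = -0.4631
  phi_hat_2 = [gamma(0) gamma(2) - gamma(1)^2] / det = [(1.3236)(-0.3077) - (-0.4419)^2] / 1.55664135 = -0.60254733 / 1.55664135 = -0.3871
So phi_hat = [-0.4631, -0.3871].
Therefore phi_hat_1 = -0.4631.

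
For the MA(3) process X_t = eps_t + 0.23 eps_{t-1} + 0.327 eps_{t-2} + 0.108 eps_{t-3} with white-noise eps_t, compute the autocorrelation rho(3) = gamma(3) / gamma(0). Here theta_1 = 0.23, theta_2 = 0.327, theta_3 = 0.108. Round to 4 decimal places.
\rho(3) = 0.0922

For an MA(q) process with theta_0 = 1, the autocovariance is
  gamma(k) = sigma^2 * sum_{i=0..q-k} theta_i * theta_{i+k},
and rho(k) = gamma(k) / gamma(0). Sigma^2 cancels.
  numerator   = (1)*(0.108) = 0.108.
  denominator = (1)^2 + (0.23)^2 + (0.327)^2 + (0.108)^2 = 1.171493.
  rho(3) = 0.108 / 1.171493 = 0.0922.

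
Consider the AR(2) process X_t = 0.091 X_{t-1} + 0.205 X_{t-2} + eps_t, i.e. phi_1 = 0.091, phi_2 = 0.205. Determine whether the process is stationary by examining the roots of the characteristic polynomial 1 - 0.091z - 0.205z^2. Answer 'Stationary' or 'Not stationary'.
\text{Stationary}

The AR(p) characteristic polynomial is P(z) = 1 - 0.091z - 0.205z^2.
Stationarity requires all roots to lie outside the unit circle, i.e. |z| > 1 for every root.
Set 1 + (-0.091) z + (-0.205) z^2 = 0, i.e. a z^2 + b z + c = 0 with a = -0.205, b = -0.091, c = 1.
Discriminant D = b^2 - 4ac = (-0.091)^2 - 4*(-0.205)*1 = 0.008281 - (-0.82) = 0.828281.
D >= 0, so the roots are real: z = (-b +/- sqrt(D)) / (2a) = (0.091 +/- 0.910099) / (-0.41).
  z_1 = (0.091 + 0.910099) / (-0.41) = -2.4417,   |z_1| = 2.4417.
  z_2 = (0.091 - 0.910099) / (-0.41) = 1.9978,   |z_2| = 1.9978.
Moduli of all roots: 2.4417, 1.9978.
All moduli strictly greater than 1? Yes.
Verdict: Stationary.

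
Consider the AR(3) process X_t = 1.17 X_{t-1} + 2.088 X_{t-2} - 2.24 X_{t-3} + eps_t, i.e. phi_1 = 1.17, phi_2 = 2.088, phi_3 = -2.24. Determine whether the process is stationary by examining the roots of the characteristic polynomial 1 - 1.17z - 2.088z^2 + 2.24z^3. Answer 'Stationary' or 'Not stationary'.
\text{Not stationary}

The AR(p) characteristic polynomial is P(z) = 1 - 1.17z - 2.088z^2 + 2.24z^3.
Stationarity requires all roots to lie outside the unit circle, i.e. |z| > 1 for every root.
Degree 3: look for a simple real root z0 first, then factor out (1 - z/z0) and solve the remaining quadratic.
Testing z0 = 0.625: P(0.625) = 1 + (-1.17)(0.625) + (-2.088)(0.625)^2 + (2.24)(0.625)^3
  = 1 + (-0.73125) + (-0.815625) + (0.546875) = 0.  So z_0 = 0.625 is a root, |z_0| = 0.625.
Divide out the factor (1 - 1.6 z) = (1 - z/z0) (since 1/z0 = 1.6):
  P(z) = (1 - 1.6 z)(1 + (0.43) z + (-1.4) z^2)
  [check: z-coef 0.43 - (1.6) = -1.17; z^2-coef -1.4 - (1.6)(0.43) = -2.088; z^3-coef -(1.6)(-1.4) = 2.24.]
Remaining roots from the quadratic factor 1 + (0.43) z + (-1.4) z^2:
  Set 1 + (0.43) z + (-1.4) z^2 = 0, i.e. a z^2 + b z + c = 0 with a = -1.4, b = 0.43, c = 1.
  Discriminant D = b^2 - 4ac = (0.43)^2 - 4*(-1.4)*1 = 0.1849 - (-5.6) = 5.7849.
  D >= 0, so the roots are real: z = (-b +/- sqrt(D)) / (2a) = (-0.43 +/- 2.405182) / (-2.8).
    z_1 = (-0.43 + 2.405182) / (-2.8) = -0.7054,   |z_1| = 0.7054.
    z_2 = (-0.43 - 2.405182) / (-2.8) = 1.0126,   |z_2| = 1.0126.
Moduli of all roots: 0.6250, 0.7054, 1.0126.
All moduli strictly greater than 1? No.
Verdict: Not stationary.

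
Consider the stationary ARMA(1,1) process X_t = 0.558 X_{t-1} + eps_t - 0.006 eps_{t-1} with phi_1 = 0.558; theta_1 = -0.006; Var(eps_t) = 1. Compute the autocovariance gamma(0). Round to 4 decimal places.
\gamma(0) = 1.4425

Multiply the model equation by X_{t-k} and take expectations. With theta_0 = psi_0 = 1 and psi_j the MA(infinity) weights, this gives
  gamma(k) - sum_i phi_i gamma(k-i) = c_k,
  c_k = sigma^2 * sum_{j=k..q} theta_j psi_{j-k}   (c_k = 0 for k > q),
using gamma(-m) = gamma(m).
psi-weights needed (psi_j = theta_j + sum_i phi_i psi_{j-i}):
  psi_1 = theta_1 + phi_1 = -0.006 + (0.558) = 0.552
Right-hand sides:
  c_0 = sigma^2 (1 + theta_1 psi_1) = 1 * (1 + (-0.006)(0.552)) = 1 * 0.996688 = 0.996688
  c_1 = sigma^2 theta_1 = 1 * (-0.006) = -0.006
  c_2 = 0
Equations for k = 0 and k = 1 (AR order 1):
  gamma(0) = phi_1 gamma(1) + c_0
  gamma(1) = phi_1 gamma(0) + c_1
Substituting the second into the first: gamma(0) (1 - phi_1^2) = c_0 + phi_1 c_1, so
  gamma(0) = (c_0 + phi_1 c_1) / (1 - phi_1^2) = (0.996688 + (0.558)(-0.006)) / (1 - (0.558)^2) = 0.99334 / 0.688636 = 1.442475.
Therefore gamma(0) = 1.4425 (to 4 decimal places).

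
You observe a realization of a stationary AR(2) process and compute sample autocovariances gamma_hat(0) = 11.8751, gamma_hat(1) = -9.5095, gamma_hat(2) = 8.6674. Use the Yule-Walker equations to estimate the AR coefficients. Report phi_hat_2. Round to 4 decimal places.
\hat\phi_{2} = 0.2470

The Yule-Walker equations for an AR(p) process read, in matrix form,
  Gamma_p phi = r_p,   with   (Gamma_p)_{ij} = gamma(|i - j|),
                       (r_p)_i = gamma(i),   i,j = 1..p.
Substitute the sample gammas (Toeplitz matrix and right-hand side of size 2):
  Gamma_p = [[11.8751, -9.5095], [-9.5095, 11.8751]]
  r_p     = [-9.5095, 8.6674]
Written out:
  11.8751 phi_1 - 9.5095 phi_2 = -9.5095
  -9.5095 phi_1 + 11.8751 phi_2 = 8.6674
Solve by Cramer's rule:
  det = gamma(0)^2 - gamma(1)^2 = (11.8751)^2 - (-9.5095)^2 = 141.01800001 - 90.43059025 = 50.58740976
  phi_hat_1 = [gamma(1) gamma(0) - gamma(1) gamma(2)] / det = [(-9.5095)(11.8751) - (-9.5095)(8.6674)] / 50.58740976 = -30.50362315 / 50.58740976 = -0.603
  phi_hat_2 = [gamma(0) gamma(2) - gamma(1)^2] / det = [(11.8751)(8.6674) - (-9.5095)^2] / 50.58740976 = 12.49565149 / 50.58740976 = 0.247
So phi_hat = [-0.6030, 0.2470].
Therefore phi_hat_2 = 0.2470.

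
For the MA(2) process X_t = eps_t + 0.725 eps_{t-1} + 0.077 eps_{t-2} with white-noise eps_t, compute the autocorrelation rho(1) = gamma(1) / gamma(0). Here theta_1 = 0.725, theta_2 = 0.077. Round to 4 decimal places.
\rho(1) = 0.5098

For an MA(q) process with theta_0 = 1, the autocovariance is
  gamma(k) = sigma^2 * sum_{i=0..q-k} theta_i * theta_{i+k},
and rho(k) = gamma(k) / gamma(0). Sigma^2 cancels.
  numerator   = (1)*(0.725) + (0.725)*(0.077) = 0.780825.
  denominator = (1)^2 + (0.725)^2 + (0.077)^2 = 1.531554.
  rho(1) = 0.780825 / 1.531554 = 0.5098.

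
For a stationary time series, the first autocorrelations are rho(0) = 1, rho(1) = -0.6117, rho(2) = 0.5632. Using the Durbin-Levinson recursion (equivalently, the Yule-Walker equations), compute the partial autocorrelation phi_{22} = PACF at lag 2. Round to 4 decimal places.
\phi_{22} = 0.3020

The PACF at lag k is phi_{kk}, the last component of the solution
to the Yule-Walker system G_k phi = r_k where
  (G_k)_{ij} = rho(|i - j|), (r_k)_i = rho(i), i,j = 1..k.
Equivalently, Durbin-Levinson gives phi_{kk} iteratively:
  phi_{11} = rho(1)
  phi_{kk} = [rho(k) - sum_{j=1..k-1} phi_{k-1,j} rho(k-j)]
            / [1 - sum_{j=1..k-1} phi_{k-1,j} rho(j)],
  phi_{k,j} = phi_{k-1,j} - phi_{kk} phi_{k-1,k-j},  j = 1..k-1.
Step k = 1:
  phi_11 = rho(1) = -0.6117.
Step k = 2:
  phi_22 = [rho(2) - phi_11 rho(1)] / [1 - phi_11 rho(1)] = [0.5632 - (-0.6117)(-0.6117)] / [1 - (-0.6117)(-0.6117)]
         = 0.18902311 / 0.62582311 = 0.302.
Therefore phi_{22} = 0.3020.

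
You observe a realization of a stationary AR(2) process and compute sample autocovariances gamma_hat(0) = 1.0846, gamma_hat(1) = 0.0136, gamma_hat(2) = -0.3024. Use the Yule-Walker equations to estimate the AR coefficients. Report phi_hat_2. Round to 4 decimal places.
\hat\phi_{2} = -0.2790

The Yule-Walker equations for an AR(p) process read, in matrix form,
  Gamma_p phi = r_p,   with   (Gamma_p)_{ij} = gamma(|i - j|),
                       (r_p)_i = gamma(i),   i,j = 1..p.
Substitute the sample gammas (Toeplitz matrix and right-hand side of size 2):
  Gamma_p = [[1.0846, 0.0136], [0.0136, 1.0846]]
  r_p     = [0.0136, -0.3024]
Written out:
  1.0846 phi_1 + 0.0136 phi_2 = 0.0136
  0.0136 phi_1 + 1.0846 phi_2 = -0.3024
Solve by Cramer's rule:
  det = gamma(0)^2 - gamma(1)^2 = (1.0846)^2 - (0.0136)^2 = 1.17635716 - 0.00018496 = 1.1761722
  phi_hat_1 = [gamma(1) gamma(0) - gamma(1) gamma(2)] / det = [(0.0136)(1.0846) - (0.0136)(-0.3024)] / 1.1761722 = 0.0188632 / 1.1761722 = 0.016
  phi_hat_2 = [gamma(0) gamma(2) - gamma(1)^2] / det = [(1.0846)(-0.3024) - (0.0136)^2] / 1.1761722 = -0.328168 / 1.1761722 = -0.279
So phi_hat = [0.0160, -0.2790].
Therefore phi_hat_2 = -0.2790.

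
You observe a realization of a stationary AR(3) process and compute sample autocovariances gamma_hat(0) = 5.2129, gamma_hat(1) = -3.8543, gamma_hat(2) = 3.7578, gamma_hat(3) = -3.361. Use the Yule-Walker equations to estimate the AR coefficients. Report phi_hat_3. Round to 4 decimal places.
\hat\phi_{3} = -0.0840

The Yule-Walker equations for an AR(p) process read, in matrix form,
  Gamma_p phi = r_p,   with   (Gamma_p)_{ij} = gamma(|i - j|),
                       (r_p)_i = gamma(i),   i,j = 1..p.
Substitute the sample gammas (Toeplitz matrix and right-hand side of size 3):
  Gamma_p = [[5.2129, -3.8543, 3.7578], [-3.8543, 5.2129, -3.8543], [3.7578, -3.8543, 5.2129]]
  r_p     = [-3.8543, 3.7578, -3.361]
Written out (R1..R3):
  (R1) 5.2129 phi_1 - 3.8543 phi_2 + 3.7578 phi_3 = -3.8543
  (R2) -3.8543 phi_1 + 5.2129 phi_2 - 3.8543 phi_3 = 3.7578
  (R3) 3.7578 phi_1 - 3.8543 phi_2 + 5.2129 phi_3 = -3.361
Gaussian elimination:
  R2 <- R2 - (-3.8543/5.2129) R1 = R2 - (-0.739377) R1:  2.363118 phi_2 - 1.075868 phi_3 = 0.908018
  R3 <- R3 - (3.7578/5.2129) R1 = R3 - (0.720866) R1:  -1.075868 phi_2 + 2.504031 phi_3 = -0.582568
  R3 <- R3 - (-1.075868/2.363118) R2 = R3 - (-0.455275) R2:  2.014216 phi_3 = -0.16917
Back-substitution:
  phi_hat_3 = -0.16917 / 2.014216 = -0.083988
  phi_hat_2 = (0.908018 - (-1.075868)(-0.083988)) / 2.363118 = 0.346008
  phi_hat_1 = (-3.8543 - (-3.8543)(0.346008) - (3.7578)(-0.083988)) / 5.2129 = -0.423003
So phi_hat = [-0.4230, 0.3460, -0.0840].
Therefore phi_hat_3 = -0.0840.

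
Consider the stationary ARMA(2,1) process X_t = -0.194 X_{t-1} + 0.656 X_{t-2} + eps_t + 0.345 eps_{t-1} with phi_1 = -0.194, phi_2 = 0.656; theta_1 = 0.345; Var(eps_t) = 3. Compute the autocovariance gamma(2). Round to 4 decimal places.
\gamma(2) = 3.7305

Multiply the model equation by X_{t-k} and take expectations. With theta_0 = psi_0 = 1 and psi_j the MA(infinity) weights, this gives
  gamma(k) - sum_i phi_i gamma(k-i) = c_k,
  c_k = sigma^2 * sum_{j=k..q} theta_j psi_{j-k}   (c_k = 0 for k > q),
using gamma(-m) = gamma(m).
psi-weights needed (psi_j = theta_j + sum_i phi_i psi_{j-i}):
  psi_1 = theta_1 + phi_1 = 0.345 + (-0.194) = 0.151
Right-hand sides:
  c_0 = sigma^2 (1 + theta_1 psi_1) = 3 * (1 + (0.345)(0.151)) = 3 * 1.052095 = 3.156285
  c_1 = sigma^2 theta_1 = 3 * (0.345) = 1.035
  c_2 = 0
Equations for k = 0, 1, 2 (AR order 2, c_2 = 0):
  (E0) gamma(0) = phi_1 gamma(1) + phi_2 gamma(2) + c_0
  (E1) gamma(1) = phi_1 gamma(0) + phi_2 gamma(1) + c_1
  (E2) gamma(2) = phi_1 gamma(1) + phi_2 gamma(0)
From (E1): gamma(1) = A gamma(0) + B with
  A = phi_1 / (1 - phi_2) = -0.194 / 0.344 = -0.563953,   B = c_1 / (1 - phi_2) = 1.035 / 0.344 = 3.008721.
Insert (E2) into (E0): gamma(0) (1 - phi_2^2) = phi_1 (1 + phi_2) gamma(1) + c_0.
  phi_1 (1 + phi_2) = (-0.194)(1.656) = -0.321264,   1 - phi_2^2 = 0.569664.
Replace gamma(1) by A gamma(0) + B and collect gamma(0):
  gamma(0) [0.569664 - (-0.321264)(-0.563953)] = (-0.321264)(3.008721) + 3.156285
  gamma(0) * 0.388486 = 2.189691
  gamma(0) = 2.189691 / 0.388486 = 5.636473.
  gamma(1) = A gamma(0) + B = (-0.563953)(5.636473) + (3.008721) = -0.169988.
  gamma(2) = phi_1 gamma(1) + phi_2 gamma(0) = (-0.194)(-0.169988) + (0.656)(5.636473) = 3.730504.
Therefore gamma(2) = 3.7305 (to 4 decimal places).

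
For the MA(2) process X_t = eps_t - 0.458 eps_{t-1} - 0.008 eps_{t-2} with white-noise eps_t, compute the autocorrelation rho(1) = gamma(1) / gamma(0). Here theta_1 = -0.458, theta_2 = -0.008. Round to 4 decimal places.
\rho(1) = -0.3755

For an MA(q) process with theta_0 = 1, the autocovariance is
  gamma(k) = sigma^2 * sum_{i=0..q-k} theta_i * theta_{i+k},
and rho(k) = gamma(k) / gamma(0). Sigma^2 cancels.
  numerator   = (1)*(-0.458) + (-0.458)*(-0.008) = -0.454336.
  denominator = (1)^2 + (-0.458)^2 + (-0.008)^2 = 1.209828.
  rho(1) = -0.454336 / 1.209828 = -0.3755.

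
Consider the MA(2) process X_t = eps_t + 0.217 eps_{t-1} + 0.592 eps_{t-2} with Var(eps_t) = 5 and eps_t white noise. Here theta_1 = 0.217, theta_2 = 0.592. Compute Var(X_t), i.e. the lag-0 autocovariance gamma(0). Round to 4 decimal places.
\gamma(0) = 6.9878

For an MA(q) process X_t = eps_t + sum_i theta_i eps_{t-i} with
Var(eps_t) = sigma^2, the variance is
  gamma(0) = sigma^2 * (1 + sum_i theta_i^2).
  sum_i theta_i^2 = (0.217)^2 + (0.592)^2 = 0.047089 + 0.350464 = 0.397553.
  gamma(0) = 5 * (1 + 0.397553) = 5 * 1.397553 = 6.987765, which rounds to 6.9878.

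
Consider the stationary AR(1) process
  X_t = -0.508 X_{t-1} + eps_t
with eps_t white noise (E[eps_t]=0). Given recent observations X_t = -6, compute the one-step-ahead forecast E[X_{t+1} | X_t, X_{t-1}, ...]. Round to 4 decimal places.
E[X_{t+1} \mid \mathcal F_t] = 3.0480

For an AR(p) model X_t = c + sum_i phi_i X_{t-i} + eps_t, the
one-step-ahead conditional mean is
  E[X_{t+1} | X_t, ...] = c + sum_i phi_i X_{t+1-i}.
Substitute known values:
  E[X_{t+1} | ...] = (-0.508) * (-6)
                   = 3.0480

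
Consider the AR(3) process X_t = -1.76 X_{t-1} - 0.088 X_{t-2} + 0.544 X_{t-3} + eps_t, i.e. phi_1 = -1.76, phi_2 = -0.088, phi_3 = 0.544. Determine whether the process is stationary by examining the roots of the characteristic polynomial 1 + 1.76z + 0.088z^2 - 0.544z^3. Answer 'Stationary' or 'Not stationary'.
\text{Not stationary}

The AR(p) characteristic polynomial is P(z) = 1 + 1.76z + 0.088z^2 - 0.544z^3.
Stationarity requires all roots to lie outside the unit circle, i.e. |z| > 1 for every root.
Degree 3: look for a simple real root z0 first, then factor out (1 - z/z0) and solve the remaining quadratic.
Testing z0 = -1.25: P(-1.25) = 1 + (1.76)(-1.25) + (0.088)(-1.25)^2 + (-0.544)(-1.25)^3
  = 1 + (-2.2) + (0.1375) + (1.0625) = 0.  So z_0 = -1.25 is a root, |z_0| = 1.25.
Divide out the factor (1 + 0.8 z) = (1 - z/z0) (since 1/z0 = -0.8):
  P(z) = (1 + 0.8 z)(1 + (0.96) z + (-0.68) z^2)
  [check: z-coef 0.96 - (-0.8) = 1.76; z^2-coef -0.68 - (-0.8)(0.96) = 0.088; z^3-coef -(-0.8)(-0.68) = -0.544.]
Remaining roots from the quadratic factor 1 + (0.96) z + (-0.68) z^2:
  Set 1 + (0.96) z + (-0.68) z^2 = 0, i.e. a z^2 + b z + c = 0 with a = -0.68, b = 0.96, c = 1.
  Discriminant D = b^2 - 4ac = (0.96)^2 - 4*(-0.68)*1 = 0.9216 - (-2.72) = 3.6416.
  D >= 0, so the roots are real: z = (-b +/- sqrt(D)) / (2a) = (-0.96 +/- 1.908298) / (-1.36).
    z_1 = (-0.96 + 1.908298) / (-1.36) = -0.6973,   |z_1| = 0.6973.
    z_2 = (-0.96 - 1.908298) / (-1.36) = 2.109,   |z_2| = 2.109.
Moduli of all roots: 1.2500, 0.6973, 2.1090.
All moduli strictly greater than 1? No.
Verdict: Not stationary.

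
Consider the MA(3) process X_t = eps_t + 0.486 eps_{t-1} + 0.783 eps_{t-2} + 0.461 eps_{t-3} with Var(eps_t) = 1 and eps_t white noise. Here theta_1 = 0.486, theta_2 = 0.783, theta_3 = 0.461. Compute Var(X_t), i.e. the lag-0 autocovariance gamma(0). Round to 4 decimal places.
\gamma(0) = 2.0618

For an MA(q) process X_t = eps_t + sum_i theta_i eps_{t-i} with
Var(eps_t) = sigma^2, the variance is
  gamma(0) = sigma^2 * (1 + sum_i theta_i^2).
  sum_i theta_i^2 = (0.486)^2 + (0.783)^2 + (0.461)^2 = 0.236196 + 0.613089 + 0.212521 = 1.061806.
  gamma(0) = 1 * (1 + 1.061806) = 1 * 2.061806 = 2.061806, which rounds to 2.0618.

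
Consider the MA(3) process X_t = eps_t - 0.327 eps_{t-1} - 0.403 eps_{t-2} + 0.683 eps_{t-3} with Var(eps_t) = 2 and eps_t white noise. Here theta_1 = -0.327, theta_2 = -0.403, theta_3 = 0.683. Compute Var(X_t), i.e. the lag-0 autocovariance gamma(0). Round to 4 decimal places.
\gamma(0) = 3.4717

For an MA(q) process X_t = eps_t + sum_i theta_i eps_{t-i} with
Var(eps_t) = sigma^2, the variance is
  gamma(0) = sigma^2 * (1 + sum_i theta_i^2).
  sum_i theta_i^2 = (-0.327)^2 + (-0.403)^2 + (0.683)^2 = 0.106929 + 0.162409 + 0.466489 = 0.735827.
  gamma(0) = 2 * (1 + 0.735827) = 2 * 1.735827 = 3.471654, which rounds to 3.4717.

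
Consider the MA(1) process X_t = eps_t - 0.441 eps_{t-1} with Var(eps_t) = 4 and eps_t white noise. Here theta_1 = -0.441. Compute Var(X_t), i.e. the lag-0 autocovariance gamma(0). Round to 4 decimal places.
\gamma(0) = 4.7779

For an MA(q) process X_t = eps_t + sum_i theta_i eps_{t-i} with
Var(eps_t) = sigma^2, the variance is
  gamma(0) = sigma^2 * (1 + sum_i theta_i^2).
  sum_i theta_i^2 = (-0.441)^2 = 0.194481.
  gamma(0) = 4 * (1 + 0.194481) = 4 * 1.194481 = 4.777924, which rounds to 4.7779.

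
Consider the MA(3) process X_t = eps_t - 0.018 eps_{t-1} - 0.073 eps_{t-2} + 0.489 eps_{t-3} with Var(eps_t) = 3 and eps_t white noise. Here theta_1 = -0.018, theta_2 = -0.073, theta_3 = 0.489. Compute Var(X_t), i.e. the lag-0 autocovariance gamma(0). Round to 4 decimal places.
\gamma(0) = 3.7343

For an MA(q) process X_t = eps_t + sum_i theta_i eps_{t-i} with
Var(eps_t) = sigma^2, the variance is
  gamma(0) = sigma^2 * (1 + sum_i theta_i^2).
  sum_i theta_i^2 = (-0.018)^2 + (-0.073)^2 + (0.489)^2 = 0.000324 + 0.005329 + 0.239121 = 0.244774.
  gamma(0) = 3 * (1 + 0.244774) = 3 * 1.244774 = 3.734322, which rounds to 3.7343.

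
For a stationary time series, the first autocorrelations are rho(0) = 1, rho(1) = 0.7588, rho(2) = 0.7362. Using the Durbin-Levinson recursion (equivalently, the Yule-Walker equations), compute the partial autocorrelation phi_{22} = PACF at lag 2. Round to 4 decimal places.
\phi_{22} = 0.3782

The PACF at lag k is phi_{kk}, the last component of the solution
to the Yule-Walker system G_k phi = r_k where
  (G_k)_{ij} = rho(|i - j|), (r_k)_i = rho(i), i,j = 1..k.
Equivalently, Durbin-Levinson gives phi_{kk} iteratively:
  phi_{11} = rho(1)
  phi_{kk} = [rho(k) - sum_{j=1..k-1} phi_{k-1,j} rho(k-j)]
            / [1 - sum_{j=1..k-1} phi_{k-1,j} rho(j)],
  phi_{k,j} = phi_{k-1,j} - phi_{kk} phi_{k-1,k-j},  j = 1..k-1.
Step k = 1:
  phi_11 = rho(1) = 0.7588.
Step k = 2:
  phi_22 = [rho(2) - phi_11 rho(1)] / [1 - phi_11 rho(1)] = [0.7362 - (0.7588)(0.7588)] / [1 - (0.7588)(0.7588)]
         = 0.16042256 / 0.42422256 = 0.3782.
Therefore phi_{22} = 0.3782.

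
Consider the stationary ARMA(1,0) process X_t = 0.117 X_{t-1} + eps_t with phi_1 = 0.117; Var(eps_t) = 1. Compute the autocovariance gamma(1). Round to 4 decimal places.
\gamma(1) = 0.1186

Multiply the model equation by X_{t-k} and take expectations. With theta_0 = psi_0 = 1 and psi_j the MA(infinity) weights, this gives
  gamma(k) - sum_i phi_i gamma(k-i) = c_k,
  c_k = sigma^2 * sum_{j=k..q} theta_j psi_{j-k}   (c_k = 0 for k > q),
using gamma(-m) = gamma(m).
Pure AR (q = 0): c_0 = sigma^2 = 1, c_k = 0 for k >= 1.
Equations for k = 0 and k = 1 (AR order 1):
  gamma(0) = phi_1 gamma(1) + c_0
  gamma(1) = phi_1 gamma(0) + c_1
Substituting the second into the first: gamma(0) (1 - phi_1^2) = c_0 + phi_1 c_1, so
  gamma(0) = c_0 / (1 - phi_1^2) = 1 / (1 - (0.117)^2) = 1 / 0.986311 = 1.013879.
  gamma(1) = phi_1 gamma(0) = (0.117)(1.013879) = 0.118624.
Therefore gamma(1) = 0.1186 (to 4 decimal places).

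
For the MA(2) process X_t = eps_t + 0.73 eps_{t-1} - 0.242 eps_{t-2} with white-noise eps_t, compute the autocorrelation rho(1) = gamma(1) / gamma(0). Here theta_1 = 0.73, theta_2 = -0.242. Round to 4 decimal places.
\rho(1) = 0.3477

For an MA(q) process with theta_0 = 1, the autocovariance is
  gamma(k) = sigma^2 * sum_{i=0..q-k} theta_i * theta_{i+k},
and rho(k) = gamma(k) / gamma(0). Sigma^2 cancels.
  numerator   = (1)*(0.73) + (0.73)*(-0.242) = 0.55334.
  denominator = (1)^2 + (0.73)^2 + (-0.242)^2 = 1.591464.
  rho(1) = 0.55334 / 1.591464 = 0.3477.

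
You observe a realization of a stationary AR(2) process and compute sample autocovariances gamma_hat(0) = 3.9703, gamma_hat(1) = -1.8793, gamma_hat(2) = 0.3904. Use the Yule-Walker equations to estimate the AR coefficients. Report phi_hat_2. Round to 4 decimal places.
\hat\phi_{2} = -0.1620

The Yule-Walker equations for an AR(p) process read, in matrix form,
  Gamma_p phi = r_p,   with   (Gamma_p)_{ij} = gamma(|i - j|),
                       (r_p)_i = gamma(i),   i,j = 1..p.
Substitute the sample gammas (Toeplitz matrix and right-hand side of size 2):
  Gamma_p = [[3.9703, -1.8793], [-1.8793, 3.9703]]
  r_p     = [-1.8793, 0.3904]
Written out:
  3.9703 phi_1 - 1.8793 phi_2 = -1.8793
  -1.8793 phi_1 + 3.9703 phi_2 = 0.3904
Solve by Cramer's rule:
  det = gamma(0)^2 - gamma(1)^2 = (3.9703)^2 - (-1.8793)^2 = 15.76328209 - 3.53176849 = 12.2315136
  phi_hat_1 = [gamma(1) gamma(0) - gamma(1) gamma(2)] / det = [(-1.8793)(3.9703) - (-1.8793)(0.3904)] / 12.2315136 = -6.72770607 / 12.2315136 = -0.55
  phi_hat_2 = [gamma(0) gamma(2) - gamma(1)^2] / det = [(3.9703)(0.3904) - (-1.8793)^2] / 12.2315136 = -1.98176337 / 12.2315136 = -0.162
So phi_hat = [-0.5500, -0.1620].
Therefore phi_hat_2 = -0.1620.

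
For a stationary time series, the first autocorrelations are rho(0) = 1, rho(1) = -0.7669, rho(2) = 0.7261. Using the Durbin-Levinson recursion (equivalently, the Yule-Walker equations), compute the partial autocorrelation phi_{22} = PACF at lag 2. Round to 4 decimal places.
\phi_{22} = 0.3350

The PACF at lag k is phi_{kk}, the last component of the solution
to the Yule-Walker system G_k phi = r_k where
  (G_k)_{ij} = rho(|i - j|), (r_k)_i = rho(i), i,j = 1..k.
Equivalently, Durbin-Levinson gives phi_{kk} iteratively:
  phi_{11} = rho(1)
  phi_{kk} = [rho(k) - sum_{j=1..k-1} phi_{k-1,j} rho(k-j)]
            / [1 - sum_{j=1..k-1} phi_{k-1,j} rho(j)],
  phi_{k,j} = phi_{k-1,j} - phi_{kk} phi_{k-1,k-j},  j = 1..k-1.
Step k = 1:
  phi_11 = rho(1) = -0.7669.
Step k = 2:
  phi_22 = [rho(2) - phi_11 rho(1)] / [1 - phi_11 rho(1)] = [0.7261 - (-0.7669)(-0.7669)] / [1 - (-0.7669)(-0.7669)]
         = 0.13796439 / 0.41186439 = 0.335.
Therefore phi_{22} = 0.3350.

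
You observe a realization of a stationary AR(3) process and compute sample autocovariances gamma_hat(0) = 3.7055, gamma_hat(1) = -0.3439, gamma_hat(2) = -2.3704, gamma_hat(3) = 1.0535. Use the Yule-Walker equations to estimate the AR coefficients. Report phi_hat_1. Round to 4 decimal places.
\hat\phi_{1} = -0.0090

The Yule-Walker equations for an AR(p) process read, in matrix form,
  Gamma_p phi = r_p,   with   (Gamma_p)_{ij} = gamma(|i - j|),
                       (r_p)_i = gamma(i),   i,j = 1..p.
Substitute the sample gammas (Toeplitz matrix and right-hand side of size 3):
  Gamma_p = [[3.7055, -0.3439, -2.3704], [-0.3439, 3.7055, -0.3439], [-2.3704, -0.3439, 3.7055]]
  r_p     = [-0.3439, -2.3704, 1.0535]
Written out (R1..R3):
  (R1) 3.7055 phi_1 - 0.3439 phi_2 - 2.3704 phi_3 = -0.3439
  (R2) -0.3439 phi_1 + 3.7055 phi_2 - 0.3439 phi_3 = -2.3704
  (R3) -2.3704 phi_1 - 0.3439 phi_2 + 3.7055 phi_3 = 1.0535
Gaussian elimination:
  R2 <- R2 - (-0.3439/3.7055) R1 = R2 - (-0.092808) R1:  3.673583 phi_2 - 0.563892 phi_3 = -2.402317
  R3 <- R3 - (-2.3704/3.7055) R1 = R3 - (-0.639698) R1:  -0.563892 phi_2 + 2.18916 phi_3 = 0.833508
  R3 <- R3 - (-0.563892/3.673583) R2 = R3 - (-0.153499) R2:  2.102603 phi_3 = 0.464754
Back-substitution:
  phi_hat_3 = 0.464754 / 2.102603 = 0.221038
  phi_hat_2 = (-2.402317 - (-0.563892)(0.221038)) / 3.673583 = -0.620015
  phi_hat_1 = (-0.3439 - (-0.3439)(-0.620015) - (-2.3704)(0.221038)) / 3.7055 = -0.008953
So phi_hat = [-0.0090, -0.6200, 0.2210].
Therefore phi_hat_1 = -0.0090.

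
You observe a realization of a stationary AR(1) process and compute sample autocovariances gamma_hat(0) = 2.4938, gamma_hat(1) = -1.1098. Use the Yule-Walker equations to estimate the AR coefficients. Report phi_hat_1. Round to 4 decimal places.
\hat\phi_{1} = -0.4450

The Yule-Walker equations for an AR(p) process read, in matrix form,
  Gamma_p phi = r_p,   with   (Gamma_p)_{ij} = gamma(|i - j|),
                       (r_p)_i = gamma(i),   i,j = 1..p.
Substitute the sample gammas (Toeplitz matrix and right-hand side of size 1):
  Gamma_p = [[2.4938]]
  r_p     = [-1.1098]
With p = 1 this is the single equation gamma(0) phi_1 = gamma(1):
  phi_hat_1 = gamma(1) / gamma(0) = -1.1098 / 2.4938 = -0.4450.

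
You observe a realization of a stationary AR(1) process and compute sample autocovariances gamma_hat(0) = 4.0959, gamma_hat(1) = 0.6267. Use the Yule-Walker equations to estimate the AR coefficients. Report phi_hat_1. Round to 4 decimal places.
\hat\phi_{1} = 0.1530

The Yule-Walker equations for an AR(p) process read, in matrix form,
  Gamma_p phi = r_p,   with   (Gamma_p)_{ij} = gamma(|i - j|),
                       (r_p)_i = gamma(i),   i,j = 1..p.
Substitute the sample gammas (Toeplitz matrix and right-hand side of size 1):
  Gamma_p = [[4.0959]]
  r_p     = [0.6267]
With p = 1 this is the single equation gamma(0) phi_1 = gamma(1):
  phi_hat_1 = gamma(1) / gamma(0) = 0.6267 / 4.0959 = 0.1530.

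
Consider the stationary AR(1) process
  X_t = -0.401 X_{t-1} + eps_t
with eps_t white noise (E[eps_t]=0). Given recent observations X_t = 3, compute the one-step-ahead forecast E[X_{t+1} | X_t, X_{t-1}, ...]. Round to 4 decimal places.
E[X_{t+1} \mid \mathcal F_t] = -1.2030

For an AR(p) model X_t = c + sum_i phi_i X_{t-i} + eps_t, the
one-step-ahead conditional mean is
  E[X_{t+1} | X_t, ...] = c + sum_i phi_i X_{t+1-i}.
Substitute known values:
  E[X_{t+1} | ...] = (-0.401) * (3)
                   = -1.2030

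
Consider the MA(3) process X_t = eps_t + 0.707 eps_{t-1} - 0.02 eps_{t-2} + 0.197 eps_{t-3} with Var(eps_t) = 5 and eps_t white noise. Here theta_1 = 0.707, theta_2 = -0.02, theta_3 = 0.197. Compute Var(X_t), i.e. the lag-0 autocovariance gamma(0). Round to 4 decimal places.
\gamma(0) = 7.6953

For an MA(q) process X_t = eps_t + sum_i theta_i eps_{t-i} with
Var(eps_t) = sigma^2, the variance is
  gamma(0) = sigma^2 * (1 + sum_i theta_i^2).
  sum_i theta_i^2 = (0.707)^2 + (-0.02)^2 + (0.197)^2 = 0.499849 + 0.0004 + 0.038809 = 0.539058.
  gamma(0) = 5 * (1 + 0.539058) = 5 * 1.539058 = 7.69529, which rounds to 7.6953.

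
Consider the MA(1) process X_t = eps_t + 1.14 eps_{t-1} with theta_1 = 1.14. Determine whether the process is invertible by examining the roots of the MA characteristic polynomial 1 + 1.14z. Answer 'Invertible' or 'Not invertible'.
\text{Not invertible}

The MA(q) characteristic polynomial is P(z) = 1 + 1.14z.
Invertibility requires all roots to lie outside the unit circle, i.e. |z| > 1 for every root.
This is linear in z: 1 + (1.14) z = 0  =>  z = -1/(1.14) = -0.877193,  |z| = 0.877193.
Moduli of all roots: 0.8772.
All moduli strictly greater than 1? No.
Verdict: Not invertible.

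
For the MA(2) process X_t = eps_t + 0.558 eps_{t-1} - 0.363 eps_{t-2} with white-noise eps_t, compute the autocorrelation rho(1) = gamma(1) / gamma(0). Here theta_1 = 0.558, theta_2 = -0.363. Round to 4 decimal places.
\rho(1) = 0.2463

For an MA(q) process with theta_0 = 1, the autocovariance is
  gamma(k) = sigma^2 * sum_{i=0..q-k} theta_i * theta_{i+k},
and rho(k) = gamma(k) / gamma(0). Sigma^2 cancels.
  numerator   = (1)*(0.558) + (0.558)*(-0.363) = 0.355446.
  denominator = (1)^2 + (0.558)^2 + (-0.363)^2 = 1.443133.
  rho(1) = 0.355446 / 1.443133 = 0.2463.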